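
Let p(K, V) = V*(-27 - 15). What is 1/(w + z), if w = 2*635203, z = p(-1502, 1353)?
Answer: 1/1213580 ≈ 8.2401e-7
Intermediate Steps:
p(K, V) = -42*V (p(K, V) = V*(-42) = -42*V)
z = -56826 (z = -42*1353 = -56826)
w = 1270406
1/(w + z) = 1/(1270406 - 56826) = 1/1213580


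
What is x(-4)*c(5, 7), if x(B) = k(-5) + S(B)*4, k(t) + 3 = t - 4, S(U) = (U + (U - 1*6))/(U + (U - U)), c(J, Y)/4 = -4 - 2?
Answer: -48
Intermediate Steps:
c(J, Y) = -24 (c(J, Y) = 4*(-4 - 2) = 4*(-6) = -24)
S(U) = (-6 + 2*U)/U (S(U) = (U + (U - 6))/(U + 0) = (U + (-6 + U))/U = (-6 + 2*U)/U)
k(t) = -7 + t (k(t) = -3 + (t - 4) = -3 + (-4 + t) = -7 + t)
x(B) = -4 - 24/B (x(B) = (-7 - 5) + (2 - 6/B)*4 = -12 + (8 - 24/B) = -4 - 24/B)
x(-4)*c(5, 7) = (-4 - 24/(-4))*(-24) = (-4 - 24*(-1/4))*(-24) = (-4 + 6)*(-24) = 2*(-24) = -48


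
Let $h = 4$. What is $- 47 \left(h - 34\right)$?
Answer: $1410$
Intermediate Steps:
$- 47 \left(h - 34\right) = - 47 \left(4 - 34\right) = \left(-47\right) \left(-30\right) = 1410$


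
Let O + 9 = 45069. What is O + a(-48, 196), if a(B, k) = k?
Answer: 45256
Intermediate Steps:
O = 45060 (O = -9 + 45069 = 45060)
O + a(-48, 196) = 45060 + 196 = 45256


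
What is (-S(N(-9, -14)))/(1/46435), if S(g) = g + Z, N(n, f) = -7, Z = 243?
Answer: -10958660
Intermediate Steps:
S(g) = 243 + g (S(g) = g + 243 = 243 + g)
(-S(N(-9, -14)))/(1/46435) = (-(243 - 7))/(1/46435) = (-1*236)/(1/46435) = -236*46435 = -10958660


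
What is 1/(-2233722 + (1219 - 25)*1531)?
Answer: -1/405708 ≈ -2.4648e-6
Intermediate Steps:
1/(-2233722 + (1219 - 25)*1531) = 1/(-2233722 + 1194*1531) = 1/(-2233722 + 1828014) = 1/(-405708) = -1/405708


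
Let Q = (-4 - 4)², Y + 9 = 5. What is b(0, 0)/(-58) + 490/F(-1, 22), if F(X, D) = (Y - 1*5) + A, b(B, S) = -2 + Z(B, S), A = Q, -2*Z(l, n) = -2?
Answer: 5695/638 ≈ 8.9263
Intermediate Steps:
Y = -4 (Y = -9 + 5 = -4)
Z(l, n) = 1 (Z(l, n) = -½*(-2) = 1)
Q = 64 (Q = (-8)² = 64)
A = 64
b(B, S) = -1 (b(B, S) = -2 + 1 = -1)
F(X, D) = 55 (F(X, D) = (-4 - 1*5) + 64 = (-4 - 5) + 64 = -9 + 64 = 55)
b(0, 0)/(-58) + 490/F(-1, 22) = -1/(-58) + 490/55 = -1*(-1/58) + 490*(1/55) = 1/58 + 98/11 = 5695/638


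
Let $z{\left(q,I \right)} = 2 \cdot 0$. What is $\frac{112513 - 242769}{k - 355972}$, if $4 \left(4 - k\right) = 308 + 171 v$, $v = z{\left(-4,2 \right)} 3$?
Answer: $\frac{130256}{356045} \approx 0.36584$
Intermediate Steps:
$z{\left(q,I \right)} = 0$
$v = 0$ ($v = 0 \cdot 3 = 0$)
$k = -73$ ($k = 4 - \frac{308 + 171 \cdot 0}{4} = 4 - \frac{308 + 0}{4} = 4 - 77 = -73$)
$\frac{112513 - 242769}{k - 355972} = \frac{112513 - 242769}{-73 - 355972} = - \frac{130256}{-356045} = \left(-130256\right) \left(- \frac{1}{356045}\right) = \frac{130256}{356045}$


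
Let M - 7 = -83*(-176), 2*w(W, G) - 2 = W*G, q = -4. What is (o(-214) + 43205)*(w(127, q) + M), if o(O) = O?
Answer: 617436742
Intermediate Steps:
w(W, G) = 1 + G*W/2 (w(W, G) = 1 + (W*G)/2 = 1 + (G*W)/2 = 1 + G*W/2)
M = 14615 (M = 7 - 83*(-176) = 7 + 14608 = 14615)
(o(-214) + 43205)*(w(127, q) + M) = (-214 + 43205)*((1 + (1/2)*(-4)*127) + 14615) = 42991*((1 - 254) + 14615) = 42991*(-253 + 14615) = 42991*14362 = 617436742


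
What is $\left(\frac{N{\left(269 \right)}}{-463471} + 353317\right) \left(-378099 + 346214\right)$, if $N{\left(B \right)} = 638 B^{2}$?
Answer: $- \frac{5219766351694265}{463471} \approx -1.1262 \cdot 10^{10}$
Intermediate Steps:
$\left(\frac{N{\left(269 \right)}}{-463471} + 353317\right) \left(-378099 + 346214\right) = \left(\frac{638 \cdot 269^{2}}{-463471} + 353317\right) \left(-378099 + 346214\right) = \left(638 \cdot 72361 \left(- \frac{1}{463471}\right) + 353317\right) \left(-31885\right) = \left(46166318 \left(- \frac{1}{463471}\right) + 353317\right) \left(-31885\right) = \left(- \frac{46166318}{463471} + 353317\right) \left(-31885\right) = \frac{163706016989}{463471} \left(-31885\right) = - \frac{5219766351694265}{463471}$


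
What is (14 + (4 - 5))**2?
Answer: 169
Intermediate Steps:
(14 + (4 - 5))**2 = (14 - 1)**2 = 13**2 = 169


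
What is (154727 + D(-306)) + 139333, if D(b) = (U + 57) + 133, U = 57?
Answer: 294307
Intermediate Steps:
D(b) = 247 (D(b) = (57 + 57) + 133 = 114 + 133 = 247)
(154727 + D(-306)) + 139333 = (154727 + 247) + 139333 = 154974 + 139333 = 294307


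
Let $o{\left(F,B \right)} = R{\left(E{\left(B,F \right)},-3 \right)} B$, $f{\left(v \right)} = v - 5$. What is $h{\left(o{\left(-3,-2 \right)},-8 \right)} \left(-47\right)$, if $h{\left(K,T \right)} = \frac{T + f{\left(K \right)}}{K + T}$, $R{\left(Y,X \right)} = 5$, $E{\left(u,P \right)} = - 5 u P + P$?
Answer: $- \frac{1081}{18} \approx -60.056$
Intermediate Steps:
$E{\left(u,P \right)} = P - 5 P u$ ($E{\left(u,P \right)} = - 5 P u + P = P - 5 P u$)
$f{\left(v \right)} = -5 + v$
$o{\left(F,B \right)} = 5 B$
$h{\left(K,T \right)} = \frac{-5 + K + T}{K + T}$ ($h{\left(K,T \right)} = \frac{T + \left(-5 + K\right)}{K + T} = \frac{-5 + K + T}{K + T}$)
$h{\left(o{\left(-3,-2 \right)},-8 \right)} \left(-47\right) = \frac{-5 + 5 \left(-2\right) - 8}{5 \left(-2\right) - 8} \left(-47\right) = \frac{-5 - 10 - 8}{-10 - 8} \left(-47\right) = \frac{1}{-18} \left(-23\right) \left(-47\right) = \left(- \frac{1}{18}\right) \left(-23\right) \left(-47\right) = \frac{23}{18} \left(-47\right) = - \frac{1081}{18}$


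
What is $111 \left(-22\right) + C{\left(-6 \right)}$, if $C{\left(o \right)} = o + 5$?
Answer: $-2443$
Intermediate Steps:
$C{\left(o \right)} = 5 + o$
$111 \left(-22\right) + C{\left(-6 \right)} = 111 \left(-22\right) + \left(5 - 6\right) = -2442 - 1 = -2443$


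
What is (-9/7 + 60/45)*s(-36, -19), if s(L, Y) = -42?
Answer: -2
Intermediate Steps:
(-9/7 + 60/45)*s(-36, -19) = (-9/7 + 60/45)*(-42) = (-9*1/7 + 60*(1/45))*(-42) = (-9/7 + 4/3)*(-42) = (1/21)*(-42) = -2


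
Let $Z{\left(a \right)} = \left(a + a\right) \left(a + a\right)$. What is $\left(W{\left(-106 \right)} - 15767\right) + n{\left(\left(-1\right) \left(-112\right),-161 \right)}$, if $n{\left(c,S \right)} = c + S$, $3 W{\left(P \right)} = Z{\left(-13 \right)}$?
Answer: $- \frac{46772}{3} \approx -15591.0$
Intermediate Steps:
$Z{\left(a \right)} = 4 a^{2}$ ($Z{\left(a \right)} = 2 a 2 a = 4 a^{2}$)
$W{\left(P \right)} = \frac{676}{3}$ ($W{\left(P \right)} = \frac{4 \left(-13\right)^{2}}{3} = \frac{4 \cdot 169}{3} = \frac{1}{3} \cdot 676 = \frac{676}{3}$)
$n{\left(c,S \right)} = S + c$
$\left(W{\left(-106 \right)} - 15767\right) + n{\left(\left(-1\right) \left(-112\right),-161 \right)} = \left(\frac{676}{3} - 15767\right) - 49 = - \frac{46625}{3} + \left(-161 + 112\right) = - \frac{46625}{3} - 49 = - \frac{46772}{3}$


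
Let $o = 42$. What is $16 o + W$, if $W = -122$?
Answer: $550$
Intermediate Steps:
$16 o + W = 16 \cdot 42 - 122 = 672 - 122 = 550$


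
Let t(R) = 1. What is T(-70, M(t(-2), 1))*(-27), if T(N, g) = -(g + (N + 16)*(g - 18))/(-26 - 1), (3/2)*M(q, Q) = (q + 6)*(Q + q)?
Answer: -1432/3 ≈ -477.33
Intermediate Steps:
M(q, Q) = 2*(6 + q)*(Q + q)/3 (M(q, Q) = 2*((q + 6)*(Q + q))/3 = 2*((6 + q)*(Q + q))/3 = 2*(6 + q)*(Q + q)/3)
T(N, g) = g/27 + (-18 + g)*(16 + N)/27 (T(N, g) = -(g + (16 + N)*(-18 + g))/(-27) = -(g + (-18 + g)*(16 + N))*(-1)/27 = -(-g/27 - (-18 + g)*(16 + N)/27) = g/27 + (-18 + g)*(16 + N)/27)
T(-70, M(t(-2), 1))*(-27) = (-32/3 - ⅔*(-70) + 17*(4*1 + 4*1 + (⅔)*1² + (⅔)*1*1)/27 + (1/27)*(-70)*(4*1 + 4*1 + (⅔)*1² + (⅔)*1*1))*(-27) = (-32/3 + 140/3 + 17*(4 + 4 + (⅔)*1 + ⅔)/27 + (1/27)*(-70)*(4 + 4 + (⅔)*1 + ⅔))*(-27) = (-32/3 + 140/3 + 17*(4 + 4 + ⅔ + ⅔)/27 + (1/27)*(-70)*(4 + 4 + ⅔ + ⅔))*(-27) = (-32/3 + 140/3 + (17/27)*(28/3) + (1/27)*(-70)*(28/3))*(-27) = (-32/3 + 140/3 + 476/81 - 1960/81)*(-27) = (1432/81)*(-27) = -1432/3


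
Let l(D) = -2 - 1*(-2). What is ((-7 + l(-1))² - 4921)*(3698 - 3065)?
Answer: -3083976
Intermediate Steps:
l(D) = 0 (l(D) = -2 + 2 = 0)
((-7 + l(-1))² - 4921)*(3698 - 3065) = ((-7 + 0)² - 4921)*(3698 - 3065) = ((-7)² - 4921)*633 = (49 - 4921)*633 = -4872*633 = -3083976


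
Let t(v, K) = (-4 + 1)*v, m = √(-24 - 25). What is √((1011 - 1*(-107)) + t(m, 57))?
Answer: √(1118 - 21*I) ≈ 33.438 - 0.314*I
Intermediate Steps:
m = 7*I (m = √(-49) = 7*I ≈ 7.0*I)
t(v, K) = -3*v
√((1011 - 1*(-107)) + t(m, 57)) = √((1011 - 1*(-107)) - 21*I) = √((1011 + 107) - 21*I) = √(1118 - 21*I)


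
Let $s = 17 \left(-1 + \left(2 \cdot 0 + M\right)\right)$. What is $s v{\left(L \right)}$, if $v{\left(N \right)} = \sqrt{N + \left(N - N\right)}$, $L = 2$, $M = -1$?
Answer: $- 34 \sqrt{2} \approx -48.083$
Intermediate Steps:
$s = -34$ ($s = 17 \left(-1 + \left(2 \cdot 0 - 1\right)\right) = 17 \left(-1 + \left(0 - 1\right)\right) = 17 \left(-1 - 1\right) = 17 \left(-2\right) = -34$)
$v{\left(N \right)} = \sqrt{N}$ ($v{\left(N \right)} = \sqrt{N + 0} = \sqrt{N}$)
$s v{\left(L \right)} = - 34 \sqrt{2}$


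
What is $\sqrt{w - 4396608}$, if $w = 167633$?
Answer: $5 i \sqrt{169159} \approx 2056.4 i$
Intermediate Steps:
$\sqrt{w - 4396608} = \sqrt{167633 - 4396608} = \sqrt{-4228975} = 5 i \sqrt{169159}$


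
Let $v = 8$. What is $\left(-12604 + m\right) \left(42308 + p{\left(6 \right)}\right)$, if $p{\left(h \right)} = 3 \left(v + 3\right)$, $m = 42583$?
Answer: $1269340839$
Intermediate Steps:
$p{\left(h \right)} = 33$ ($p{\left(h \right)} = 3 \left(8 + 3\right) = 3 \cdot 11 = 33$)
$\left(-12604 + m\right) \left(42308 + p{\left(6 \right)}\right) = \left(-12604 + 42583\right) \left(42308 + 33\right) = 29979 \cdot 42341 = 1269340839$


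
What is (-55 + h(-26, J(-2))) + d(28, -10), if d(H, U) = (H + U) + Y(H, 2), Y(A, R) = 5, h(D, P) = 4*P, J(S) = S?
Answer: -40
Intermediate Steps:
d(H, U) = 5 + H + U (d(H, U) = (H + U) + 5 = 5 + H + U)
(-55 + h(-26, J(-2))) + d(28, -10) = (-55 + 4*(-2)) + (5 + 28 - 10) = (-55 - 8) + 23 = -63 + 23 = -40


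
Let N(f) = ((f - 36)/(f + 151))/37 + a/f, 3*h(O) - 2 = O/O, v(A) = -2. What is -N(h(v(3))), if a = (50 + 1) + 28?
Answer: -444261/5624 ≈ -78.994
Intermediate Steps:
a = 79 (a = 51 + 28 = 79)
h(O) = 1 (h(O) = ⅔ + (O/O)/3 = ⅔ + (⅓)*1 = ⅔ + ⅓ = 1)
N(f) = 79/f + (-36 + f)/(37*(151 + f)) (N(f) = ((f - 36)/(f + 151))/37 + 79/f = ((-36 + f)/(151 + f))*(1/37) + 79/f = (-36 + f)/(37*(151 + f)) + 79/f = 79/f + (-36 + f)/(37*(151 + f)))
-N(h(v(3))) = -(441373 + 1² + 2887*1)/(37*1*(151 + 1)) = -(441373 + 1 + 2887)/(37*152) = -444261/(37*152) = -1*444261/5624 = -444261/5624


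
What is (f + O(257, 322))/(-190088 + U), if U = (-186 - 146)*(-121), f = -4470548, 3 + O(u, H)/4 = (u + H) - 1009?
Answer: 372690/12493 ≈ 29.832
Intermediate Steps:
O(u, H) = -4048 + 4*H + 4*u (O(u, H) = -12 + 4*((u + H) - 1009) = -12 + 4*((H + u) - 1009) = -12 + 4*(-1009 + H + u) = -12 + (-4036 + 4*H + 4*u) = -4048 + 4*H + 4*u)
U = 40172 (U = -332*(-121) = 40172)
(f + O(257, 322))/(-190088 + U) = (-4470548 + (-4048 + 4*322 + 4*257))/(-190088 + 40172) = (-4470548 + (-4048 + 1288 + 1028))/(-149916) = (-4470548 - 1732)*(-1/149916) = -4472280*(-1/149916) = 372690/12493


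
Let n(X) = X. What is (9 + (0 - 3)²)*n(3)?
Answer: 54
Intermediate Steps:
(9 + (0 - 3)²)*n(3) = (9 + (0 - 3)²)*3 = (9 + (-3)²)*3 = (9 + 9)*3 = 18*3 = 54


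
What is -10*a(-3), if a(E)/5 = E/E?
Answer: -50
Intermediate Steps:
a(E) = 5 (a(E) = 5*(E/E) = 5*1 = 5)
-10*a(-3) = -10*5 = -50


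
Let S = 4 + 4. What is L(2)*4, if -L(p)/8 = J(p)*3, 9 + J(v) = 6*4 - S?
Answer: -672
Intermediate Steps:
S = 8
J(v) = 7 (J(v) = -9 + (6*4 - 1*8) = -9 + (24 - 8) = -9 + 16 = 7)
L(p) = -168 (L(p) = -56*3 = -8*21 = -168)
L(2)*4 = -168*4 = -672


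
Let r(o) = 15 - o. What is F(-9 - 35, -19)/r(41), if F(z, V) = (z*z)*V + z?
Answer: 18414/13 ≈ 1416.5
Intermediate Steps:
F(z, V) = z + V*z**2 (F(z, V) = z**2*V + z = V*z**2 + z = z + V*z**2)
F(-9 - 35, -19)/r(41) = ((-9 - 35)*(1 - 19*(-9 - 35)))/(15 - 1*41) = (-44*(1 - 19*(-44)))/(15 - 41) = -44*(1 + 836)/(-26) = -44*837*(-1/26) = -36828*(-1/26) = 18414/13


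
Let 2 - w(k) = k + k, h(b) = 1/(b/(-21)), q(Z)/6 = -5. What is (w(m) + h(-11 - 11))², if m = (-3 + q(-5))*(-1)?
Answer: 1923769/484 ≈ 3974.7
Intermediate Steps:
q(Z) = -30 (q(Z) = 6*(-5) = -30)
h(b) = -21/b (h(b) = 1/(b*(-1/21)) = 1/(-b/21) = -21/b)
m = 33 (m = (-3 - 30)*(-1) = -33*(-1) = 33)
w(k) = 2 - 2*k (w(k) = 2 - (k + k) = 2 - 2*k)
(w(m) + h(-11 - 11))² = ((2 - 2*33) - 21/(-11 - 11))² = ((2 - 66) - 21/(-22))² = (-64 - 21*(-1/22))² = (-64 + 21/22)² = (-1387/22)² = 1923769/484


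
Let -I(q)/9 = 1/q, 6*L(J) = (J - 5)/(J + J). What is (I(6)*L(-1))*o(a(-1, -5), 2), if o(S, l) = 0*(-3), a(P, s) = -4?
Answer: 0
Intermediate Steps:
o(S, l) = 0
L(J) = (-5 + J)/(12*J) (L(J) = ((J - 5)/(J + J))/6 = ((-5 + J)/((2*J)))/6 = ((-5 + J)*(1/(2*J)))/6 = ((-5 + J)/(2*J))/6 = (-5 + J)/(12*J))
I(q) = -9/q
(I(6)*L(-1))*o(a(-1, -5), 2) = ((-9/6)*((1/12)*(-5 - 1)/(-1)))*0 = ((-9*1/6)*((1/12)*(-1)*(-6)))*0 = -3/2*1/2*0 = -3/4*0 = 0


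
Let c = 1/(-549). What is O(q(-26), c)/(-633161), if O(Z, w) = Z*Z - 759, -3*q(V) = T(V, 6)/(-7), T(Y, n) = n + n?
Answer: 37175/31024889 ≈ 0.0011982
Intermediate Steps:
T(Y, n) = 2*n
q(V) = 4/7 (q(V) = -2*6/(3*(-7)) = -4*(-1)/7 = -⅓*(-12/7) = 4/7)
c = -1/549 ≈ -0.0018215
O(Z, w) = -759 + Z² (O(Z, w) = Z² - 759 = -759 + Z²)
O(q(-26), c)/(-633161) = (-759 + (4/7)²)/(-633161) = (-759 + 16/49)*(-1/633161) = -37175/49*(-1/633161) = 37175/31024889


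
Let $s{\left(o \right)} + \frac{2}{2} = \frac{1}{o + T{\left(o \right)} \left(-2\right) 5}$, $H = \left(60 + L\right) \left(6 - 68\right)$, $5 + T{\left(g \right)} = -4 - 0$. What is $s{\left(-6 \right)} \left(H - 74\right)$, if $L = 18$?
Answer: $\frac{203765}{42} \approx 4851.5$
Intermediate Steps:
$T{\left(g \right)} = -9$ ($T{\left(g \right)} = -5 - 4 = -9$)
$H = -4836$ ($H = \left(60 + 18\right) \left(6 - 68\right) = 78 \left(-62\right) = -4836$)
$s{\left(o \right)} = -1 + \frac{1}{90 + o}$ ($s{\left(o \right)} = -1 + \frac{1}{o + \left(-9\right) \left(-2\right) 5} = -1 + \frac{1}{o + 18 \cdot 5} = -1 + \frac{1}{o + 90} = -1 + \frac{1}{90 + o}$)
$s{\left(-6 \right)} \left(H - 74\right) = \frac{-89 - -6}{90 - 6} \left(-4836 - 74\right) = \frac{-89 + 6}{84} \left(-4910\right) = \frac{1}{84} \left(-83\right) \left(-4910\right) = \left(- \frac{83}{84}\right) \left(-4910\right) = \frac{203765}{42}$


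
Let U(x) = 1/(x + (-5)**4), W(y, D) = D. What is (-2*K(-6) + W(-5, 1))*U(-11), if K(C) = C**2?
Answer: -71/614 ≈ -0.11564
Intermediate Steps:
U(x) = 1/(625 + x) (U(x) = 1/(x + 625) = 1/(625 + x))
(-2*K(-6) + W(-5, 1))*U(-11) = (-2*(-6)**2 + 1)/(625 - 11) = (-2*36 + 1)/614 = (-72 + 1)*(1/614) = -71*1/614 = -71/614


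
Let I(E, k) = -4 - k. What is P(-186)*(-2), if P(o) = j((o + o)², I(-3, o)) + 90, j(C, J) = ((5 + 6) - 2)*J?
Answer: -3456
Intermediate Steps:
j(C, J) = 9*J (j(C, J) = (11 - 2)*J = 9*J)
P(o) = 54 - 9*o (P(o) = 9*(-4 - o) + 90 = (-36 - 9*o) + 90 = 54 - 9*o)
P(-186)*(-2) = (54 - 9*(-186))*(-2) = (54 + 1674)*(-2) = 1728*(-2) = -3456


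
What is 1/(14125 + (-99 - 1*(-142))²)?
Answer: 1/15974 ≈ 6.2602e-5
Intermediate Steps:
1/(14125 + (-99 - 1*(-142))²) = 1/(14125 + (-99 + 142)²) = 1/(14125 + 43²) = 1/(14125 + 1849) = 1/15974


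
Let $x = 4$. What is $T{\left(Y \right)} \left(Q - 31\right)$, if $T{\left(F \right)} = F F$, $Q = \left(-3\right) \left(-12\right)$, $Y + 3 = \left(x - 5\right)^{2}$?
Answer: $20$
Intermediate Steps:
$Y = -2$ ($Y = -3 + \left(4 - 5\right)^{2} = -3 + \left(-1\right)^{2} = -3 + 1 = -2$)
$Q = 36$
$T{\left(F \right)} = F^{2}$
$T{\left(Y \right)} \left(Q - 31\right) = \left(-2\right)^{2} \left(36 - 31\right) = 4 \cdot 5 = 20$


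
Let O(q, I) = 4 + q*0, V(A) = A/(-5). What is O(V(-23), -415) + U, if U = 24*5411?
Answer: 129868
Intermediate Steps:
U = 129864
V(A) = -A/5 (V(A) = A*(-1/5) = -A/5)
O(q, I) = 4 (O(q, I) = 4 + 0 = 4)
O(V(-23), -415) + U = 4 + 129864 = 129868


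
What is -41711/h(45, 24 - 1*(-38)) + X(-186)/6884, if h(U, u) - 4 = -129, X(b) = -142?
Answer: 143560387/430250 ≈ 333.67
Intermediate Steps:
h(U, u) = -125 (h(U, u) = 4 - 129 = -125)
-41711/h(45, 24 - 1*(-38)) + X(-186)/6884 = -41711/(-125) - 142/6884 = -41711*(-1/125) - 142*1/6884 = 41711/125 - 71/3442 = 143560387/430250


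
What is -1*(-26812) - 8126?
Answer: 18686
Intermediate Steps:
-1*(-26812) - 8126 = 26812 - 8126 = 18686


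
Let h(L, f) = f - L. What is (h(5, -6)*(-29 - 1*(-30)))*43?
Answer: -473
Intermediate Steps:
(h(5, -6)*(-29 - 1*(-30)))*43 = ((-6 - 1*5)*(-29 - 1*(-30)))*43 = ((-6 - 5)*(-29 + 30))*43 = -11*1*43 = -11*43 = -473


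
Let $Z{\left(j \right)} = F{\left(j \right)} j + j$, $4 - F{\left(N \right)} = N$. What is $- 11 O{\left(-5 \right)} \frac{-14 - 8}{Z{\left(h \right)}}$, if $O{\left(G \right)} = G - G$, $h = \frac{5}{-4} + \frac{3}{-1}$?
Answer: $0$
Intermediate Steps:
$h = - \frac{17}{4}$ ($h = 5 \left(- \frac{1}{4}\right) + 3 \left(-1\right) = - \frac{5}{4} - 3 = - \frac{17}{4} \approx -4.25$)
$F{\left(N \right)} = 4 - N$
$Z{\left(j \right)} = j + j \left(4 - j\right)$ ($Z{\left(j \right)} = \left(4 - j\right) j + j = j \left(4 - j\right) + j = j + j \left(4 - j\right)$)
$O{\left(G \right)} = 0$
$- 11 O{\left(-5 \right)} \frac{-14 - 8}{Z{\left(h \right)}} = \left(-11\right) 0 \frac{-14 - 8}{\left(- \frac{17}{4}\right) \left(5 - - \frac{17}{4}\right)} = 0 \left(- \frac{22}{\left(- \frac{17}{4}\right) \left(5 + \frac{17}{4}\right)}\right) = 0 \left(- \frac{22}{\left(- \frac{17}{4}\right) \frac{37}{4}}\right) = 0 \left(- \frac{22}{- \frac{629}{16}}\right) = 0 \left(\left(-22\right) \left(- \frac{16}{629}\right)\right) = 0 \cdot \frac{352}{629} = 0$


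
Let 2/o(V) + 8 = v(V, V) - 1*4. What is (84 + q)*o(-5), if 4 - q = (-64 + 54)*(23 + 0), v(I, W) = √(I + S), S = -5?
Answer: -3816/77 - 318*I*√10/77 ≈ -49.558 - 13.06*I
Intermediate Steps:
v(I, W) = √(-5 + I) (v(I, W) = √(I - 5) = √(-5 + I))
q = 234 (q = 4 - (-64 + 54)*(23 + 0) = 4 - (-10)*23 = 4 - 1*(-230) = 4 + 230 = 234)
o(V) = 2/(-12 + √(-5 + V)) (o(V) = 2/(-8 + (√(-5 + V) - 1*4)) = 2/(-8 + (√(-5 + V) - 4)) = 2/(-8 + (-4 + √(-5 + V))) = 2/(-12 + √(-5 + V)))
(84 + q)*o(-5) = (84 + 234)*(2/(-12 + √(-5 - 5))) = 318*(2/(-12 + √(-10))) = 318*(2/(-12 + I*√10)) = 636/(-12 + I*√10)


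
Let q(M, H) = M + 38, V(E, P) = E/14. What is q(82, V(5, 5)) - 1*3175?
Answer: -3055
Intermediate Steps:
V(E, P) = E/14 (V(E, P) = E*(1/14) = E/14)
q(M, H) = 38 + M
q(82, V(5, 5)) - 1*3175 = (38 + 82) - 1*3175 = 120 - 3175 = -3055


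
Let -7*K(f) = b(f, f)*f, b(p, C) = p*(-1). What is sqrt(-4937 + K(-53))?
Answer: 5*I*sqrt(8890)/7 ≈ 67.348*I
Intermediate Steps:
b(p, C) = -p
K(f) = f**2/7 (K(f) = -(-f)*f/7 = -(-1)*f**2/7 = f**2/7)
sqrt(-4937 + K(-53)) = sqrt(-4937 + (1/7)*(-53)**2) = sqrt(-4937 + (1/7)*2809) = sqrt(-4937 + 2809/7) = sqrt(-31750/7) = 5*I*sqrt(8890)/7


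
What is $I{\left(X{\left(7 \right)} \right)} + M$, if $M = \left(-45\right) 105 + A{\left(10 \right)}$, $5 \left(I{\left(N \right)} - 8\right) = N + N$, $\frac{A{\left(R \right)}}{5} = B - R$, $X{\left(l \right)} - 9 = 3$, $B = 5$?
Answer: $- \frac{23686}{5} \approx -4737.2$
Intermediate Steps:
$X{\left(l \right)} = 12$ ($X{\left(l \right)} = 9 + 3 = 12$)
$A{\left(R \right)} = 25 - 5 R$ ($A{\left(R \right)} = 5 \left(5 - R\right) = 25 - 5 R$)
$I{\left(N \right)} = 8 + \frac{2 N}{5}$ ($I{\left(N \right)} = 8 + \frac{N + N}{5} = 8 + \frac{2 N}{5}$)
$M = -4750$ ($M = \left(-45\right) 105 + \left(25 - 50\right) = -4725 + \left(25 - 50\right) = -4725 - 25 = -4750$)
$I{\left(X{\left(7 \right)} \right)} + M = \left(8 + \frac{2}{5} \cdot 12\right) - 4750 = \left(8 + \frac{24}{5}\right) - 4750 = \frac{64}{5} - 4750 = - \frac{23686}{5}$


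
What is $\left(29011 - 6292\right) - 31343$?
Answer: $-8624$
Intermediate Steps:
$\left(29011 - 6292\right) - 31343 = 22719 - 31343 = -8624$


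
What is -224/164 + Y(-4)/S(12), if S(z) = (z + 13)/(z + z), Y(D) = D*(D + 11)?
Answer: -28952/1025 ≈ -28.246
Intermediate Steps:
Y(D) = D*(11 + D)
S(z) = (13 + z)/(2*z) (S(z) = (13 + z)/((2*z)) = (13 + z)*(1/(2*z)) = (13 + z)/(2*z))
-224/164 + Y(-4)/S(12) = -224/164 + (-4*(11 - 4))/(((1/2)*(13 + 12)/12)) = -224*1/164 + (-4*7)/(((1/2)*(1/12)*25)) = -56/41 - 28/25/24 = -56/41 - 28*24/25 = -56/41 - 672/25 = -28952/1025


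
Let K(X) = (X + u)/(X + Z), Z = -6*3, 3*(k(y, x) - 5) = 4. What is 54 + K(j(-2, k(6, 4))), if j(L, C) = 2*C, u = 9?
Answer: 799/16 ≈ 49.938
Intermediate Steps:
k(y, x) = 19/3 (k(y, x) = 5 + (1/3)*4 = 5 + 4/3 = 19/3)
Z = -18
K(X) = (9 + X)/(-18 + X) (K(X) = (X + 9)/(X - 18) = (9 + X)/(-18 + X))
54 + K(j(-2, k(6, 4))) = 54 + (9 + 2*(19/3))/(-18 + 2*(19/3)) = 54 + (9 + 38/3)/(-18 + 38/3) = 54 + (65/3)/(-16/3) = 54 - 3/16*65/3 = 54 - 65/16 = 799/16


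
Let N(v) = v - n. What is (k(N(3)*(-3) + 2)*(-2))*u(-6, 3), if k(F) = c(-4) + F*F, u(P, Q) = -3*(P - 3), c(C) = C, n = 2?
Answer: 162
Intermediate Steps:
u(P, Q) = 9 - 3*P (u(P, Q) = -3*(-3 + P) = 9 - 3*P)
N(v) = -2 + v (N(v) = v - 1*2 = v - 2 = -2 + v)
k(F) = -4 + F**2 (k(F) = -4 + F*F = -4 + F**2)
(k(N(3)*(-3) + 2)*(-2))*u(-6, 3) = ((-4 + ((-2 + 3)*(-3) + 2)**2)*(-2))*(9 - 3*(-6)) = ((-4 + (1*(-3) + 2)**2)*(-2))*(9 + 18) = ((-4 + (-3 + 2)**2)*(-2))*27 = ((-4 + (-1)**2)*(-2))*27 = ((-4 + 1)*(-2))*27 = -3*(-2)*27 = 6*27 = 162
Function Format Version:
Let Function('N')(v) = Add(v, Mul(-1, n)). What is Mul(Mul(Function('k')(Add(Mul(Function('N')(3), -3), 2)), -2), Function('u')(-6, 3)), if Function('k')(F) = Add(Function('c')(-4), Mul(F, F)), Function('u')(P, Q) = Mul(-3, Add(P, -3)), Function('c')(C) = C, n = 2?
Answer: 162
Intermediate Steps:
Function('u')(P, Q) = Add(9, Mul(-3, P)) (Function('u')(P, Q) = Mul(-3, Add(-3, P)) = Add(9, Mul(-3, P)))
Function('N')(v) = Add(-2, v) (Function('N')(v) = Add(v, Mul(-1, 2)) = Add(v, -2) = Add(-2, v))
Function('k')(F) = Add(-4, Pow(F, 2)) (Function('k')(F) = Add(-4, Mul(F, F)) = Add(-4, Pow(F, 2)))
Mul(Mul(Function('k')(Add(Mul(Function('N')(3), -3), 2)), -2), Function('u')(-6, 3)) = Mul(Mul(Add(-4, Pow(Add(Mul(Add(-2, 3), -3), 2), 2)), -2), Add(9, Mul(-3, -6))) = Mul(Mul(Add(-4, Pow(Add(Mul(1, -3), 2), 2)), -2), Add(9, 18)) = Mul(Mul(Add(-4, Pow(Add(-3, 2), 2)), -2), 27) = Mul(Mul(Add(-4, Pow(-1, 2)), -2), 27) = Mul(Mul(Add(-4, 1), -2), 27) = Mul(Mul(-3, -2), 27) = Mul(6, 27) = 162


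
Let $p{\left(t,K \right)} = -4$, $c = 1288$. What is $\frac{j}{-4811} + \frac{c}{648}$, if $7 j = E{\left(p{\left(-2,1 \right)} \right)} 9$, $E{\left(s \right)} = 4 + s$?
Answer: $\frac{161}{81} \approx 1.9877$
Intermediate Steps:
$j = 0$ ($j = \frac{\left(4 - 4\right) 9}{7} = \frac{0 \cdot 9}{7} = \frac{1}{7} \cdot 0 = 0$)
$\frac{j}{-4811} + \frac{c}{648} = \frac{0}{-4811} + \frac{1288}{648} = 0 \left(- \frac{1}{4811}\right) + 1288 \cdot \frac{1}{648} = 0 + \frac{161}{81} = \frac{161}{81}$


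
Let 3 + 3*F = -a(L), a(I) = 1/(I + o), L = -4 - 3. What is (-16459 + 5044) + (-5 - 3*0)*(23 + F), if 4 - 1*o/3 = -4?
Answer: -587770/51 ≈ -11525.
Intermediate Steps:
o = 24 (o = 12 - 3*(-4) = 12 + 12 = 24)
L = -7
a(I) = 1/(24 + I) (a(I) = 1/(I + 24) = 1/(24 + I))
F = -52/51 (F = -1 + (-1/(24 - 7))/3 = -1 + (-1/17)/3 = -1 + (-1*1/17)/3 = -1 + (⅓)*(-1/17) = -1 - 1/51 = -52/51 ≈ -1.0196)
(-16459 + 5044) + (-5 - 3*0)*(23 + F) = (-16459 + 5044) + (-5 - 3*0)*(23 - 52/51) = -11415 + (-5 + 0)*(1121/51) = -11415 - 5*1121/51 = -11415 - 5605/51 = -587770/51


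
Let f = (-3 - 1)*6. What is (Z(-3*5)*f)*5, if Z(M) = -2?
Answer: 240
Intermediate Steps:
f = -24 (f = -4*6 = -24)
(Z(-3*5)*f)*5 = -2*(-24)*5 = 48*5 = 240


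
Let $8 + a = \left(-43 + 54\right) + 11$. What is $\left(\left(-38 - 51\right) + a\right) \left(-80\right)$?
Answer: $6000$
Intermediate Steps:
$a = 14$ ($a = -8 + \left(\left(-43 + 54\right) + 11\right) = -8 + \left(11 + 11\right) = -8 + 22 = 14$)
$\left(\left(-38 - 51\right) + a\right) \left(-80\right) = \left(\left(-38 - 51\right) + 14\right) \left(-80\right) = \left(-89 + 14\right) \left(-80\right) = \left(-75\right) \left(-80\right) = 6000$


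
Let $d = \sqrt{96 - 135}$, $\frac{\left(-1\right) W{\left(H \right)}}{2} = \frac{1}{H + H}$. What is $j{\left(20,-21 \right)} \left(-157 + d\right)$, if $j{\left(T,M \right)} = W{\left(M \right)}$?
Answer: $- \frac{157}{21} + \frac{i \sqrt{39}}{21} \approx -7.4762 + 0.29738 i$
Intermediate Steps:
$W{\left(H \right)} = - \frac{1}{H}$ ($W{\left(H \right)} = - \frac{2}{H + H} = - \frac{2}{2 H} = - 2 \frac{1}{2 H} = - \frac{1}{H}$)
$j{\left(T,M \right)} = - \frac{1}{M}$
$d = i \sqrt{39}$ ($d = \sqrt{-39} = i \sqrt{39} \approx 6.245 i$)
$j{\left(20,-21 \right)} \left(-157 + d\right) = - \frac{1}{-21} \left(-157 + i \sqrt{39}\right) = \left(-1\right) \left(- \frac{1}{21}\right) \left(-157 + i \sqrt{39}\right) = \frac{-157 + i \sqrt{39}}{21} = - \frac{157}{21} + \frac{i \sqrt{39}}{21}$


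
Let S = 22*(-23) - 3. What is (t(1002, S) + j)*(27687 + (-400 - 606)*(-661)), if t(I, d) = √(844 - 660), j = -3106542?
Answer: -2151755635926 + 1385306*√46 ≈ -2.1517e+12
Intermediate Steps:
S = -509 (S = -506 - 3 = -509)
t(I, d) = 2*√46 (t(I, d) = √184 = 2*√46)
(t(1002, S) + j)*(27687 + (-400 - 606)*(-661)) = (2*√46 - 3106542)*(27687 + (-400 - 606)*(-661)) = (-3106542 + 2*√46)*(27687 - 1006*(-661)) = (-3106542 + 2*√46)*(27687 + 664966) = (-3106542 + 2*√46)*692653 = -2151755635926 + 1385306*√46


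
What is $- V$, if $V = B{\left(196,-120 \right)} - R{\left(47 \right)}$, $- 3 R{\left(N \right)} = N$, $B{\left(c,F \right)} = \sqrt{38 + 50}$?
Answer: $- \frac{47}{3} - 2 \sqrt{22} \approx -25.047$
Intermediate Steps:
$B{\left(c,F \right)} = 2 \sqrt{22}$ ($B{\left(c,F \right)} = \sqrt{88} = 2 \sqrt{22}$)
$R{\left(N \right)} = - \frac{N}{3}$
$V = \frac{47}{3} + 2 \sqrt{22}$ ($V = 2 \sqrt{22} - \left(- \frac{1}{3}\right) 47 = 2 \sqrt{22} - - \frac{47}{3} = 2 \sqrt{22} + \frac{47}{3} = \frac{47}{3} + 2 \sqrt{22} \approx 25.047$)
$- V = - (\frac{47}{3} + 2 \sqrt{22}) = - \frac{47}{3} - 2 \sqrt{22}$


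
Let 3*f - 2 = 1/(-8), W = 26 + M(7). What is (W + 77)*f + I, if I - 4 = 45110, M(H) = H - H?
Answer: 361427/8 ≈ 45178.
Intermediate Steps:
M(H) = 0
W = 26 (W = 26 + 0 = 26)
f = 5/8 (f = 2/3 + (1/3)/(-8) = 2/3 + (1/3)*(-1/8) = 2/3 - 1/24 = 5/8 ≈ 0.62500)
I = 45114 (I = 4 + 45110 = 45114)
(W + 77)*f + I = (26 + 77)*(5/8) + 45114 = 103*(5/8) + 45114 = 515/8 + 45114 = 361427/8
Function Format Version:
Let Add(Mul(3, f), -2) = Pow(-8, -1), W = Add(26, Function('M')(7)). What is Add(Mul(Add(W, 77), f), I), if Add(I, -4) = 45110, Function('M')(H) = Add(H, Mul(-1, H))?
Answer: Rational(361427, 8) ≈ 45178.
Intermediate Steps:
Function('M')(H) = 0
W = 26 (W = Add(26, 0) = 26)
f = Rational(5, 8) (f = Add(Rational(2, 3), Mul(Rational(1, 3), Pow(-8, -1))) = Add(Rational(2, 3), Mul(Rational(1, 3), Rational(-1, 8))) = Add(Rational(2, 3), Rational(-1, 24)) = Rational(5, 8) ≈ 0.62500)
I = 45114 (I = Add(4, 45110) = 45114)
Add(Mul(Add(W, 77), f), I) = Add(Mul(Add(26, 77), Rational(5, 8)), 45114) = Add(Mul(103, Rational(5, 8)), 45114) = Add(Rational(515, 8), 45114) = Rational(361427, 8)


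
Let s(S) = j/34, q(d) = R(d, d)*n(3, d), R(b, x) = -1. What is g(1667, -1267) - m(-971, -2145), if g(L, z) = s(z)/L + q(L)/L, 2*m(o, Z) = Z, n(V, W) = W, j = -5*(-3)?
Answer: 30365246/28339 ≈ 1071.5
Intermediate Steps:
j = 15
q(d) = -d
s(S) = 15/34
m(o, Z) = Z/2
g(L, z) = -1 + 15/(34*L) (g(L, z) = 15/(34*L) + (-L)/L = 15/(34*L) - 1 = -1 + 15/(34*L))
g(1667, -1267) - m(-971, -2145) = (15/34 - 1*1667)/1667 - (-2145)/2 = (15/34 - 1667)/1667 - 1*(-2145/2) = (1/1667)*(-56663/34) + 2145/2 = -56663/56678 + 2145/2 = 30365246/28339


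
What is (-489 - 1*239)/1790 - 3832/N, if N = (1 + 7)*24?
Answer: -437441/21480 ≈ -20.365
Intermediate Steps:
N = 192 (N = 8*24 = 192)
(-489 - 1*239)/1790 - 3832/N = (-489 - 1*239)/1790 - 3832/192 = (-489 - 239)*(1/1790) - 3832*1/192 = -728*1/1790 - 479/24 = -364/895 - 479/24 = -437441/21480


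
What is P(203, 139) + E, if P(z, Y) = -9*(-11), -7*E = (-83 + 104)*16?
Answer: 51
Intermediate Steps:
E = -48 (E = -(-83 + 104)*16/7 = -3*16 = -⅐*336 = -48)
P(z, Y) = 99
P(203, 139) + E = 99 - 48 = 51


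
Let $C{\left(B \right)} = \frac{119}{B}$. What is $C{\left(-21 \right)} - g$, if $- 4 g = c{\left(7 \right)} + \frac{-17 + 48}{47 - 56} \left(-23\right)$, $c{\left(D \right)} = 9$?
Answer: $\frac{295}{18} \approx 16.389$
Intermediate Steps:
$g = - \frac{397}{18}$ ($g = - \frac{9 + \frac{-17 + 48}{47 - 56} \left(-23\right)}{4} = - \frac{9 + \frac{31}{-9} \left(-23\right)}{4} = - \frac{9 + 31 \left(- \frac{1}{9}\right) \left(-23\right)}{4} = - \frac{9 - - \frac{713}{9}}{4} = - \frac{9 + \frac{713}{9}}{4} = \left(- \frac{1}{4}\right) \frac{794}{9} = - \frac{397}{18} \approx -22.056$)
$C{\left(-21 \right)} - g = \frac{119}{-21} - - \frac{397}{18} = 119 \left(- \frac{1}{21}\right) + \frac{397}{18} = - \frac{17}{3} + \frac{397}{18} = \frac{295}{18}$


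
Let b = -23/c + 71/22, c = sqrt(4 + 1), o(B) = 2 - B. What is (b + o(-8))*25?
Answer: 7275/22 - 115*sqrt(5) ≈ 73.534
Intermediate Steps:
c = sqrt(5) ≈ 2.2361
b = 71/22 - 23*sqrt(5)/5 (b = -23*sqrt(5)/5 + 71/22 = 71/22 - 23*sqrt(5)/5 ≈ -7.0586)
(b + o(-8))*25 = ((71/22 - 23*sqrt(5)/5) + (2 - 1*(-8)))*25 = ((71/22 - 23*sqrt(5)/5) + (2 + 8))*25 = ((71/22 - 23*sqrt(5)/5) + 10)*25 = (291/22 - 23*sqrt(5)/5)*25 = 7275/22 - 115*sqrt(5)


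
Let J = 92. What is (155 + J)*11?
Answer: 2717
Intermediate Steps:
(155 + J)*11 = (155 + 92)*11 = 247*11 = 2717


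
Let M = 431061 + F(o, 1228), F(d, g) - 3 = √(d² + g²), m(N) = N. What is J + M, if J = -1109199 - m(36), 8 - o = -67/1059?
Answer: -678171 + 5*√67649932753/1059 ≈ -6.7694e+5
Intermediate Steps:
o = 8539/1059 (o = 8 - (-67)/1059 = 8 - 1*(-67/1059) = 8 + 67/1059 = 8539/1059 ≈ 8.0633)
F(d, g) = 3 + √(d² + g²)
M = 431064 + 5*√67649932753/1059 (M = 431061 + (3 + √((8539/1059)² + 1228²)) = 431061 + (3 + √(72914521/1121481 + 1507984)) = 431061 + (3 + √(1691248318825/1121481)) = 431061 + (3 + 5*√67649932753/1059) = 431064 + 5*√67649932753/1059 ≈ 4.3229e+5)
J = -1109235 (J = -1109199 - 1*36 = -1109199 - 36 = -1109235)
J + M = -1109235 + (431064 + 5*√67649932753/1059) = -678171 + 5*√67649932753/1059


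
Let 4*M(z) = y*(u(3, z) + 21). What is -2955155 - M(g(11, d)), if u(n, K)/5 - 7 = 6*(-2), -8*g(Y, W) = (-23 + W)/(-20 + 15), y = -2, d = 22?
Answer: -2955157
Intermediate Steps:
g(Y, W) = -23/40 + W/40 (g(Y, W) = -(-23 + W)/(8*(-20 + 15)) = -(-23 + W)/(8*(-5)) = -(-23 + W)*(-1)/(8*5) = -(23/5 - W/5)/8 = -23/40 + W/40)
u(n, K) = -25 (u(n, K) = 35 + 5*(6*(-2)) = 35 + 5*(-12) = 35 - 60 = -25)
M(z) = 2 (M(z) = (-2*(-25 + 21))/4 = (-2*(-4))/4 = (¼)*8 = 2)
-2955155 - M(g(11, d)) = -2955155 - 1*2 = -2955155 - 2 = -2955157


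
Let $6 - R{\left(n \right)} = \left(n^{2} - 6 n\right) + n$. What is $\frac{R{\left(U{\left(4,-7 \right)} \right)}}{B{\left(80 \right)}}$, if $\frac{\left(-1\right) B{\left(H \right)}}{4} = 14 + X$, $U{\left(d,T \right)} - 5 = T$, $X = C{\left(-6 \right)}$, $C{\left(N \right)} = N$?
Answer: $\frac{1}{4} \approx 0.25$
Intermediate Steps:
$X = -6$
$U{\left(d,T \right)} = 5 + T$
$B{\left(H \right)} = -32$ ($B{\left(H \right)} = - 4 \left(14 - 6\right) = \left(-4\right) 8 = -32$)
$R{\left(n \right)} = 6 - n^{2} + 5 n$ ($R{\left(n \right)} = 6 - \left(\left(n^{2} - 6 n\right) + n\right) = 6 - \left(n^{2} - 5 n\right) = 6 - n^{2} + 5 n$)
$\frac{R{\left(U{\left(4,-7 \right)} \right)}}{B{\left(80 \right)}} = \frac{6 - \left(5 - 7\right)^{2} + 5 \left(5 - 7\right)}{-32} = \left(6 - \left(-2\right)^{2} + 5 \left(-2\right)\right) \left(- \frac{1}{32}\right) = \left(6 - 4 - 10\right) \left(- \frac{1}{32}\right) = \left(-8\right) \left(- \frac{1}{32}\right) = \frac{1}{4}$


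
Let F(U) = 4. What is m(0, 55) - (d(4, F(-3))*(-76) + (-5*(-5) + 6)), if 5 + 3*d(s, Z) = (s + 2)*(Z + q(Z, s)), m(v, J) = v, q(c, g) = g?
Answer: 3175/3 ≈ 1058.3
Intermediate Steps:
d(s, Z) = -5/3 + (2 + s)*(Z + s)/3 (d(s, Z) = -5/3 + ((s + 2)*(Z + s))/3 = -5/3 + ((2 + s)*(Z + s))/3 = -5/3 + (2 + s)*(Z + s)/3)
m(0, 55) - (d(4, F(-3))*(-76) + (-5*(-5) + 6)) = 0 - ((-5/3 + (⅓)*4² + (⅔)*4 + (⅔)*4 + (⅓)*4*4)*(-76) + (-5*(-5) + 6)) = 0 - ((-5/3 + (⅓)*16 + 8/3 + 8/3 + 16/3)*(-76) + (25 + 6)) = 0 - ((-5/3 + 16/3 + 8/3 + 8/3 + 16/3)*(-76) + 31) = 0 - ((43/3)*(-76) + 31) = 0 - (-3268/3 + 31) = 0 - 1*(-3175/3) = 0 + 3175/3 = 3175/3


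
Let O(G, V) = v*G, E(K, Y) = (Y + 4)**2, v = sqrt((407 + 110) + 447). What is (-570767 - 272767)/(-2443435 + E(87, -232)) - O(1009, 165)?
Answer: 843534/2391451 - 2018*sqrt(241) ≈ -31327.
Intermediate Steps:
v = 2*sqrt(241) (v = sqrt(517 + 447) = sqrt(964) = 2*sqrt(241) ≈ 31.048)
E(K, Y) = (4 + Y)**2
O(G, V) = 2*G*sqrt(241) (O(G, V) = (2*sqrt(241))*G = 2*G*sqrt(241))
(-570767 - 272767)/(-2443435 + E(87, -232)) - O(1009, 165) = (-570767 - 272767)/(-2443435 + (4 - 232)**2) - 2*1009*sqrt(241) = -843534/(-2443435 + (-228)**2) - 2018*sqrt(241) = -843534/(-2443435 + 51984) - 2018*sqrt(241) = -843534/(-2391451) - 2018*sqrt(241) = -843534*(-1/2391451) - 2018*sqrt(241) = 843534/2391451 - 2018*sqrt(241)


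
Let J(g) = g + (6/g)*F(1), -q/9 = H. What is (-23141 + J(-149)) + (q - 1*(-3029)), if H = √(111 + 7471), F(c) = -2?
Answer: -3018877/149 - 9*√7582 ≈ -21045.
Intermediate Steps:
H = √7582 ≈ 87.075
q = -9*√7582 ≈ -783.67
J(g) = g - 12/g (J(g) = g + (6/g)*(-2) = g - 12/g)
(-23141 + J(-149)) + (q - 1*(-3029)) = (-23141 + (-149 - 12/(-149))) + (-9*√7582 - 1*(-3029)) = (-23141 + (-149 - 12*(-1/149))) + (-9*√7582 + 3029) = (-23141 + (-149 + 12/149)) + (3029 - 9*√7582) = (-23141 - 22189/149) + (3029 - 9*√7582) = -3470198/149 + (3029 - 9*√7582) = -3018877/149 - 9*√7582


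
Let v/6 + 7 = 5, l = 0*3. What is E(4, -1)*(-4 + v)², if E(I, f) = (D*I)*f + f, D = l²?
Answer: -256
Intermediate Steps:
l = 0
v = -12 (v = -42 + 6*5 = -42 + 30 = -12)
D = 0 (D = 0² = 0)
E(I, f) = f (E(I, f) = (0*I)*f + f = 0*f + f = 0 + f = f)
E(4, -1)*(-4 + v)² = -(-4 - 12)² = -1*(-16)² = -1*256 = -256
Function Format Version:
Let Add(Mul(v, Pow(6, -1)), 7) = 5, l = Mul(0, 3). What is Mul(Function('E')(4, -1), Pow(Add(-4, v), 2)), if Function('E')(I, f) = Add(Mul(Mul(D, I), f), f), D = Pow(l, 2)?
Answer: -256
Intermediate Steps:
l = 0
v = -12 (v = Add(-42, Mul(6, 5)) = Add(-42, 30) = -12)
D = 0 (D = Pow(0, 2) = 0)
Function('E')(I, f) = f (Function('E')(I, f) = Add(Mul(Mul(0, I), f), f) = Add(Mul(0, f), f) = Add(0, f) = f)
Mul(Function('E')(4, -1), Pow(Add(-4, v), 2)) = Mul(-1, Pow(Add(-4, -12), 2)) = Mul(-1, Pow(-16, 2)) = Mul(-1, 256) = -256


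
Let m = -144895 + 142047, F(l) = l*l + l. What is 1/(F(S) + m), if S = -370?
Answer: 1/133682 ≈ 7.4804e-6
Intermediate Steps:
F(l) = l + l² (F(l) = l² + l = l + l²)
m = -2848
1/(F(S) + m) = 1/(-370*(1 - 370) - 2848) = 1/(-370*(-369) - 2848) = 1/(136530 - 2848) = 1/133682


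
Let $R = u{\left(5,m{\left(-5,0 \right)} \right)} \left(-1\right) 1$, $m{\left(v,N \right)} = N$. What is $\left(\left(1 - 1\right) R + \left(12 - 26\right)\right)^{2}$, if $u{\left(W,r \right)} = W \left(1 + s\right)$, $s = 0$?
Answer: $196$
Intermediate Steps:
$u{\left(W,r \right)} = W$ ($u{\left(W,r \right)} = W \left(1 + 0\right) = W 1 = W$)
$R = -5$ ($R = 5 \left(-1\right) 1 = \left(-5\right) 1 = -5$)
$\left(\left(1 - 1\right) R + \left(12 - 26\right)\right)^{2} = \left(\left(1 - 1\right) \left(-5\right) + \left(12 - 26\right)\right)^{2} = \left(0 \left(-5\right) + \left(12 - 26\right)\right)^{2} = \left(0 - 14\right)^{2} = \left(-14\right)^{2} = 196$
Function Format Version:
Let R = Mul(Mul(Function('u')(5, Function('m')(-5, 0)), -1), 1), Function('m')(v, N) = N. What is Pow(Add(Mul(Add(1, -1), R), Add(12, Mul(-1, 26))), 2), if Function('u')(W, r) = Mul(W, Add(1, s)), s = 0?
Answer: 196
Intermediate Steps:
Function('u')(W, r) = W (Function('u')(W, r) = Mul(W, Add(1, 0)) = Mul(W, 1) = W)
R = -5 (R = Mul(Mul(5, -1), 1) = Mul(-5, 1) = -5)
Pow(Add(Mul(Add(1, -1), R), Add(12, Mul(-1, 26))), 2) = Pow(Add(Mul(Add(1, -1), -5), Add(12, Mul(-1, 26))), 2) = Pow(Add(Mul(0, -5), Add(12, -26)), 2) = Pow(Add(0, -14), 2) = Pow(-14, 2) = 196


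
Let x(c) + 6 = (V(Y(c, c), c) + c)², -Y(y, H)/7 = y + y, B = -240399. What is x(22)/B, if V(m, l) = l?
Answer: -1930/240399 ≈ -0.0080283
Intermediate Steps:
Y(y, H) = -14*y (Y(y, H) = -7*(y + y) = -14*y)
x(c) = -6 + 4*c² (x(c) = -6 + (c + c)² = -6 + (2*c)² = -6 + 4*c²)
x(22)/B = (-6 + 4*22²)/(-240399) = (-6 + 4*484)*(-1/240399) = (-6 + 1936)*(-1/240399) = 1930*(-1/240399) = -1930/240399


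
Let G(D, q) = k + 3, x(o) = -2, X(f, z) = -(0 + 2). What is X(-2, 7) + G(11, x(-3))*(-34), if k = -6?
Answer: 100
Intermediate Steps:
X(f, z) = -2 (X(f, z) = -1*2 = -2)
G(D, q) = -3 (G(D, q) = -6 + 3 = -3)
X(-2, 7) + G(11, x(-3))*(-34) = -2 - 3*(-34) = -2 + 102 = 100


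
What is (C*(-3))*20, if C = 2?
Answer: -120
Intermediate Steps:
(C*(-3))*20 = (2*(-3))*20 = -6*20 = -120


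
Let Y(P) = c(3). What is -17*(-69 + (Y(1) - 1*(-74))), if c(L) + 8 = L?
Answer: 0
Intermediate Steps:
c(L) = -8 + L
Y(P) = -5 (Y(P) = -8 + 3 = -5)
-17*(-69 + (Y(1) - 1*(-74))) = -17*(-69 + (-5 - 1*(-74))) = -17*(-69 + (-5 + 74)) = -17*(-69 + 69) = -17*0 = 0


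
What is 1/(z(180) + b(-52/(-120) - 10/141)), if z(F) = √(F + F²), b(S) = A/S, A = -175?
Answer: -85775/35631456 - 5329*√905/178157280 ≈ -0.0033071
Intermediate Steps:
b(S) = -175/S
1/(z(180) + b(-52/(-120) - 10/141)) = 1/(√(180*(1 + 180)) - 175/(-52/(-120) - 10/141)) = 1/(√(180*181) - 175/(-52*(-1/120) - 10*1/141)) = 1/(√32580 - 175/(13/30 - 10/141)) = 1/(6*√905 - 175/511/1410) = 1/(6*√905 - 175*1410/511) = 1/(6*√905 - 35250/73) = 1/(-35250/73 + 6*√905)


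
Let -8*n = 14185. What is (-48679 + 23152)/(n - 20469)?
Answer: 204216/177937 ≈ 1.1477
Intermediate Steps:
n = -14185/8 (n = -⅛*14185 = -14185/8 ≈ -1773.1)
(-48679 + 23152)/(n - 20469) = (-48679 + 23152)/(-14185/8 - 20469) = -25527/(-177937/8) = -25527*(-8/177937) = 204216/177937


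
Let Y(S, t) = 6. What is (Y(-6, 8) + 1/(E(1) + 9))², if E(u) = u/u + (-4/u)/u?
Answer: 1369/36 ≈ 38.028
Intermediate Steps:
E(u) = 1 - 4/u²
(Y(-6, 8) + 1/(E(1) + 9))² = (6 + 1/((1 - 4/1²) + 9))² = (6 + 1/((1 - 4*1) + 9))² = (6 + 1/((1 - 4) + 9))² = (6 + 1/(-3 + 9))² = (6 + 1/6)² = (6 + ⅙)² = (37/6)² = 1369/36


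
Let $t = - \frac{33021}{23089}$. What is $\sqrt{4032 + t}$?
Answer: $\frac{3 \sqrt{238744947067}}{23089} \approx 63.487$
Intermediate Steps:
$t = - \frac{33021}{23089}$ ($t = \left(-33021\right) \frac{1}{23089} = - \frac{33021}{23089} \approx -1.4302$)
$\sqrt{4032 + t} = \sqrt{4032 - \frac{33021}{23089}} = \sqrt{\frac{93061827}{23089}} = \frac{3 \sqrt{238744947067}}{23089}$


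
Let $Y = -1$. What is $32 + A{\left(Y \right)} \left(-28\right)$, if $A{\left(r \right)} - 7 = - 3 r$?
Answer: $-248$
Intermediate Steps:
$A{\left(r \right)} = 7 - 3 r$
$32 + A{\left(Y \right)} \left(-28\right) = 32 + \left(7 - -3\right) \left(-28\right) = 32 + \left(7 + 3\right) \left(-28\right) = 32 + 10 \left(-28\right) = 32 - 280 = -248$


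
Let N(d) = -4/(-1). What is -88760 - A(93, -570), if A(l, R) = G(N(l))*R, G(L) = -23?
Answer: -101870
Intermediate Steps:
N(d) = 4 (N(d) = -4*(-1) = 4)
A(l, R) = -23*R
-88760 - A(93, -570) = -88760 - (-23)*(-570) = -88760 - 1*13110 = -88760 - 13110 = -101870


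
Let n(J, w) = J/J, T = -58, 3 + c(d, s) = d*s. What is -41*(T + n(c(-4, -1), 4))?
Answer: 2337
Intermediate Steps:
c(d, s) = -3 + d*s
n(J, w) = 1
-41*(T + n(c(-4, -1), 4)) = -41*(-58 + 1) = -41*(-57) = 2337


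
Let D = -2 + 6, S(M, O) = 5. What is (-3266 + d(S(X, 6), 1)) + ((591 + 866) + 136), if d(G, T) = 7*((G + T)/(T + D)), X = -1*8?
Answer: -8323/5 ≈ -1664.6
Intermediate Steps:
X = -8
D = 4
d(G, T) = 7*(G + T)/(4 + T) (d(G, T) = 7*((G + T)/(T + 4)) = 7*((G + T)/(4 + T)) = 7*(G + T)/(4 + T))
(-3266 + d(S(X, 6), 1)) + ((591 + 866) + 136) = (-3266 + 7*(5 + 1)/(4 + 1)) + ((591 + 866) + 136) = (-3266 + 7*6/5) + (1457 + 136) = (-3266 + 7*(⅕)*6) + 1593 = (-3266 + 42/5) + 1593 = -16288/5 + 1593 = -8323/5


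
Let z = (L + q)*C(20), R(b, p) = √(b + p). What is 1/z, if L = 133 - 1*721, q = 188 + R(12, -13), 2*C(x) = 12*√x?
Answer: √5*(-400 - I)/9600060 ≈ -9.3169e-5 - 2.3292e-7*I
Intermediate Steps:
C(x) = 6*√x (C(x) = (12*√x)/2 = 6*√x)
q = 188 + I (q = 188 + √(12 - 13) = 188 + √(-1) = 188 + I ≈ 188.0 + 1.0*I)
L = -588 (L = 133 - 721 = -588)
z = 12*√5*(-400 + I) (z = (-588 + (188 + I))*(6*√20) = (-400 + I)*(6*(2*√5)) = (-400 + I)*(12*√5) = 12*√5*(-400 + I) ≈ -10733.0 + 26.833*I)
1/z = 1/(12*√5*(-400 + I)) = √5*(-400 - I)/9600060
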